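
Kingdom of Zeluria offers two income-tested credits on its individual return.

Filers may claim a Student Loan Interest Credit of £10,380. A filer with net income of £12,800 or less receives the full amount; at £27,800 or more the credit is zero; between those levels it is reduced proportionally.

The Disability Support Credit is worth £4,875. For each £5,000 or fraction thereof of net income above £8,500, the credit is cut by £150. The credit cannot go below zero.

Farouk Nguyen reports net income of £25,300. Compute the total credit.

£6,005

Student Loan Interest Credit: £25,300 is £12,500 into a £15,000 phase-out range, leaving 2,500/15,000 of the credit: £10,380 × 2,500/15,000 = £1,730.
Disability Support Credit: income exceeds £8,500 by £16,800, which is 4 full-or-partial £5,000 increments; reduction = 4 × £150 = £600, leaving £4,275.
Total: £1,730 + £4,275 = £6,005.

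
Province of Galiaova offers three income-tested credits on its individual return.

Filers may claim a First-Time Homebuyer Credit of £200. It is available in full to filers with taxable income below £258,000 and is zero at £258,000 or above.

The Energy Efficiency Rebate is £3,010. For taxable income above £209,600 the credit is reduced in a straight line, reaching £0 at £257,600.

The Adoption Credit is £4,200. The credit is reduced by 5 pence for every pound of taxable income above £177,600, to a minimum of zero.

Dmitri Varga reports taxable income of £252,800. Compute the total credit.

First-Time Homebuyer Credit: £252,800 is below the £258,000 cutoff, so the full £200 applies.
Energy Efficiency Rebate: £252,800 is £43,200 into a £48,000 phase-out range, leaving 4,800/48,000 of the credit: £3,010 × 4,800/48,000 = £301.
Adoption Credit: 5% of the £75,200 excess over £177,600 is £3,760; credit = £4,200 − £3,760 = £440.
Total: £200 + £301 + £440 = £941.

£941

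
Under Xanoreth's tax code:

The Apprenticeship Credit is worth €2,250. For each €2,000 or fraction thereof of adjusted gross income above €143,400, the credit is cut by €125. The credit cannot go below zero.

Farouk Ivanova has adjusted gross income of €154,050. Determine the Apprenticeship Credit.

Apprenticeship Credit: income exceeds €143,400 by €10,650, which is 6 full-or-partial €2,000 increments; reduction = 6 × €125 = €750, leaving €1,500.

€1,500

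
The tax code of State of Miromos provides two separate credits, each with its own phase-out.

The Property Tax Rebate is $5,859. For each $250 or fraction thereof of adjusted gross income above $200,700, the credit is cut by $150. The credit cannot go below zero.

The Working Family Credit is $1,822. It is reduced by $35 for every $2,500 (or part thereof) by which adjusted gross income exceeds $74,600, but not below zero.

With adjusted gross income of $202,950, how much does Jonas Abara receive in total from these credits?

Property Tax Rebate: income exceeds $200,700 by $2,250, which is 9 full-or-partial $250 increments; reduction = 9 × $150 = $1,350, leaving $4,509.
Working Family Credit: income exceeds $74,600 by $128,350, which is 52 full-or-partial $2,500 increments; reduction = 52 × $35 = $1,820, leaving $2.
Total: $4,509 + $2 = $4,511.

$4,511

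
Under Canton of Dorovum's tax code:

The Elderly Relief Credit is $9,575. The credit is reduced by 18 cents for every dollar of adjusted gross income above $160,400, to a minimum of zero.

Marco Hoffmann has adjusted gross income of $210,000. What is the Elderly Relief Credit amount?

Elderly Relief Credit: 18% of the $49,600 excess over $160,400 is $8,928; credit = $9,575 − $8,928 = $647.

$647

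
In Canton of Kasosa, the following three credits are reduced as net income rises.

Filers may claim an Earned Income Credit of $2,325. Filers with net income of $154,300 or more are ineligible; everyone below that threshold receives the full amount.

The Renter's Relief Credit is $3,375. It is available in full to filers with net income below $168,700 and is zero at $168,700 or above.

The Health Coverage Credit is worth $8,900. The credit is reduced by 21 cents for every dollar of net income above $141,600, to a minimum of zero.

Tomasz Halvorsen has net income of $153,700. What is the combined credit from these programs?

$12,059

Earned Income Credit: $153,700 is below the $154,300 cutoff, so the full $2,325 applies.
Renter's Relief Credit: $153,700 is below the $168,700 cutoff, so the full $3,375 applies.
Health Coverage Credit: 21% of the $12,100 excess over $141,600 is $2,541; credit = $8,900 − $2,541 = $6,359.
Total: $2,325 + $3,375 + $6,359 = $12,059.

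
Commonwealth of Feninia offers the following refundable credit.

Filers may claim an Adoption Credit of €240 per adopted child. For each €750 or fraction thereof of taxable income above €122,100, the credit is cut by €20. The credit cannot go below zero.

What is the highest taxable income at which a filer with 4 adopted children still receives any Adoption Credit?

€157,350

Full credit = 4 × €240 = €960.
After 47 increments the reduction is 47 × €20 = €940, leaving €20; one more increment wipes it out. Increment 47 ends at excess 47 × €750 = €35,250, so the highest qualifying income is €122,100 + €35,250 = €157,350.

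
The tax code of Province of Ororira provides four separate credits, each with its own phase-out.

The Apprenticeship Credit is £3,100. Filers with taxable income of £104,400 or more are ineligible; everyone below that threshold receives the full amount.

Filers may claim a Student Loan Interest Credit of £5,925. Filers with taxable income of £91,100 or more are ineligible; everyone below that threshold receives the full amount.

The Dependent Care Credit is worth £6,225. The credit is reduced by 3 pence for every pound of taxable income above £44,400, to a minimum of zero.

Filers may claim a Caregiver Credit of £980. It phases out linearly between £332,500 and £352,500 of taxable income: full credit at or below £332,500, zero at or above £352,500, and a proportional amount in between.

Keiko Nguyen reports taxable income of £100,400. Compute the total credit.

£8,625

Apprenticeship Credit: £100,400 is below the £104,400 cutoff, so the full £3,100 applies.
Student Loan Interest Credit: £100,400 meets or exceeds the £91,100 cutoff, so the credit is £0.
Dependent Care Credit: 3% of the £56,000 excess over £44,400 is £1,680; credit = £6,225 − £1,680 = £4,545.
Caregiver Credit: £100,400 is at or below the £332,500 threshold, so the full £980 applies.
Total: £3,100 + £0 + £4,545 + £980 = £8,625.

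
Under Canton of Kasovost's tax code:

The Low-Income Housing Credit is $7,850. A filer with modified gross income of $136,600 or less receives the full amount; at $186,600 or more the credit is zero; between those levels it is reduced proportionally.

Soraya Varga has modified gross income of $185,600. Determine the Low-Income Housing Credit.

$157

Low-Income Housing Credit: $185,600 is $49,000 into a $50,000 phase-out range, leaving 1,000/50,000 of the credit: $7,850 × 1,000/50,000 = $157.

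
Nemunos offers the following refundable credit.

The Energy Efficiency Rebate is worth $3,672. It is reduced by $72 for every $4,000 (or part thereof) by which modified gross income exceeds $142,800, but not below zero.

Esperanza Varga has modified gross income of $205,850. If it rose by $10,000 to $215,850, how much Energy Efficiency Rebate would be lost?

At $205,850 — income exceeds $142,800 by $63,050, which is 16 full-or-partial $4,000 increments; reduction = 16 × $72 = $1,152, leaving $2,520.
At $215,850 — income exceeds $142,800 by $73,050, which is 19 full-or-partial $4,000 increments; reduction = 19 × $72 = $1,368, leaving $2,304.
Lost: $2,520 − $2,304 = $216.

$216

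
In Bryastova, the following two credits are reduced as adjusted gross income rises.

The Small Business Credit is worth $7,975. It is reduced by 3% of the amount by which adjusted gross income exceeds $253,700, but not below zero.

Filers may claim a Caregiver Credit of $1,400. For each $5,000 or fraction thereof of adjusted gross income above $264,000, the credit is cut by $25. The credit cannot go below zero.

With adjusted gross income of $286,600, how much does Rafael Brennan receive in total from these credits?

$8,263

Small Business Credit: 3% of the $32,900 excess over $253,700 is $987; credit = $7,975 − $987 = $6,988.
Caregiver Credit: income exceeds $264,000 by $22,600, which is 5 full-or-partial $5,000 increments; reduction = 5 × $25 = $125, leaving $1,275.
Total: $6,988 + $1,275 = $8,263.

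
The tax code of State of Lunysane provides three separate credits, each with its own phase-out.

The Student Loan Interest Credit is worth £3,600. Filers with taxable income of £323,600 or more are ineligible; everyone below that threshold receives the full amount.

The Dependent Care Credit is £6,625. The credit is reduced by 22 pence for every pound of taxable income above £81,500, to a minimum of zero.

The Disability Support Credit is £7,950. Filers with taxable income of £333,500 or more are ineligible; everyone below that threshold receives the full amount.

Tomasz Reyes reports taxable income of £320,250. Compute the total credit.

£11,550

Student Loan Interest Credit: £320,250 is below the £323,600 cutoff, so the full £3,600 applies.
Dependent Care Credit: 22% of the £238,750 excess over £81,500 is £52,525 ≥ base, so the credit is £0.
Disability Support Credit: £320,250 is below the £333,500 cutoff, so the full £7,950 applies.
Total: £3,600 + £0 + £7,950 = £11,550.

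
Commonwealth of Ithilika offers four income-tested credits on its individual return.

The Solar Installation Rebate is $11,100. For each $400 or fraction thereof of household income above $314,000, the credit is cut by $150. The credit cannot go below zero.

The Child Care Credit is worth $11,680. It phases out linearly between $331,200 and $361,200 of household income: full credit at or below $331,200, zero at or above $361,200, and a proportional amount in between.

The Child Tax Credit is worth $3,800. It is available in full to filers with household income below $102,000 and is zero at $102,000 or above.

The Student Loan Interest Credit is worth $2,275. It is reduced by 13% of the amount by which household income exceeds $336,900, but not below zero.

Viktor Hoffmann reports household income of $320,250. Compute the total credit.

Solar Installation Rebate: income exceeds $314,000 by $6,250, which is 16 full-or-partial $400 increments; reduction = 16 × $150 = $2,400, leaving $8,700.
Child Care Credit: $320,250 is at or below the $331,200 threshold, so the full $11,680 applies.
Child Tax Credit: $320,250 meets or exceeds the $102,000 cutoff, so the credit is $0.
Student Loan Interest Credit: $320,250 is at or below the $336,900 threshold, so the full $2,275 applies.
Total: $8,700 + $11,680 + $0 + $2,275 = $22,655.

$22,655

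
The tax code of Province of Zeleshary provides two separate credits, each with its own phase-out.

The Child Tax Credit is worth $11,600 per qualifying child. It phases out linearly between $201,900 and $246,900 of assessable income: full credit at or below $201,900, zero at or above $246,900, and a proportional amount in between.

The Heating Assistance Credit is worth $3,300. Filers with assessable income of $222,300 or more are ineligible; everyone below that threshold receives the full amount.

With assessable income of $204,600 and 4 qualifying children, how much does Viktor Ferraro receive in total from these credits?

$46,916

Child Tax Credit: base = 4 × $11,600 = $46,400. $204,600 is $2,700 into a $45,000 phase-out range, leaving 42,300/45,000 of the credit: $46,400 × 42,300/45,000 = $43,616.
Heating Assistance Credit: $204,600 is below the $222,300 cutoff, so the full $3,300 applies.
Total: $43,616 + $3,300 = $46,916.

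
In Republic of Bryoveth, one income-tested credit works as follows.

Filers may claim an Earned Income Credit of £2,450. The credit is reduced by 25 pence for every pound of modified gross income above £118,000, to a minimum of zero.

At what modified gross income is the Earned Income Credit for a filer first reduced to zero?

The credit falls by 25% of each pound above £118,000, so it reaches zero when the excess is £2,450 / 25% = £9,800: income = £118,000 + £9,800 = £127,800.

£127,800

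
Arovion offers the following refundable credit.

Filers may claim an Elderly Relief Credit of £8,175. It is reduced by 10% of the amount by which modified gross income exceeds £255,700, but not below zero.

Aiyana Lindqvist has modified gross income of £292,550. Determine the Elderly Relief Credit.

Elderly Relief Credit: 10% of the £36,850 excess over £255,700 is £3,685; credit = £8,175 − £3,685 = £4,490.

£4,490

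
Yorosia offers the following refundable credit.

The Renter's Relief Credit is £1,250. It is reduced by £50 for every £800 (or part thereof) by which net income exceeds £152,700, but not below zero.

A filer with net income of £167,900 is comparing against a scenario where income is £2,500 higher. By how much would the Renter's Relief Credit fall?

£200

At £167,900 — income exceeds £152,700 by £15,200, which is 19 full-or-partial £800 increments; reduction = 19 × £50 = £950, leaving £300.
At £170,400 — income exceeds £152,700 by £17,700, which is 23 full-or-partial £800 increments; reduction = 23 × £50 = £1,150, leaving £100.
Lost: £300 − £100 = £200.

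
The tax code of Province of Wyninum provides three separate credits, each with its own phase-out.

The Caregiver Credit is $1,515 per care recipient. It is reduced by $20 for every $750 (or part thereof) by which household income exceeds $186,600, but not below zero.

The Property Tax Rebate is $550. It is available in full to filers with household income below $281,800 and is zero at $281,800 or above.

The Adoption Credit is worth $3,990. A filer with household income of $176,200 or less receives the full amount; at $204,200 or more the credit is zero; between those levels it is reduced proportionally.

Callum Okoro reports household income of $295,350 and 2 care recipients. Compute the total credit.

Caregiver Credit: base = 2 × $1,515 = $3,030. income exceeds $186,600 by $108,750, which is 145 full-or-partial $750 increments; reduction = 145 × $20 = $2,900, leaving $130.
Property Tax Rebate: $295,350 meets or exceeds the $281,800 cutoff, so the credit is $0.
Adoption Credit: $295,350 is at or above $204,200, so the credit is $0.
Total: $130 + $0 + $0 = $130.

$130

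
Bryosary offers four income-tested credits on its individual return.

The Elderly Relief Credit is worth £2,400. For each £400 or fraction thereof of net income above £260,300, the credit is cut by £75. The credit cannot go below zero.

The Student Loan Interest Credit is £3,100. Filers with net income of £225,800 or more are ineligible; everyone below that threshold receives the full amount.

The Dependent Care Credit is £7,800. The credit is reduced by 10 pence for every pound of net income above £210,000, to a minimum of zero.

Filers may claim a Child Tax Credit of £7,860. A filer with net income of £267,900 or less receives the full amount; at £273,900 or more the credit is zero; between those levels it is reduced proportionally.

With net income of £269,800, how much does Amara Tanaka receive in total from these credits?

£7,791

Elderly Relief Credit: income exceeds £260,300 by £9,500, which is 24 full-or-partial £400 increments; reduction = 24 × £75 = £1,800, leaving £600.
Student Loan Interest Credit: £269,800 meets or exceeds the £225,800 cutoff, so the credit is £0.
Dependent Care Credit: 10% of the £59,800 excess over £210,000 is £5,980; credit = £7,800 − £5,980 = £1,820.
Child Tax Credit: £269,800 is £1,900 into a £6,000 phase-out range, leaving 4,100/6,000 of the credit: £7,860 × 4,100/6,000 = £5,371.
Total: £600 + £0 + £1,820 + £5,371 = £7,791.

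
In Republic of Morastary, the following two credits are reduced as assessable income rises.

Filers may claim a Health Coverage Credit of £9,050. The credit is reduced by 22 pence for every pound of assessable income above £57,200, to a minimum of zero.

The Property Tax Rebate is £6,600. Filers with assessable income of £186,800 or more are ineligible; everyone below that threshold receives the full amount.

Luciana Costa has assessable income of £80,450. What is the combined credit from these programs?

Health Coverage Credit: 22% of the £23,250 excess over £57,200 is £5,115; credit = £9,050 − £5,115 = £3,935.
Property Tax Rebate: £80,450 is below the £186,800 cutoff, so the full £6,600 applies.
Total: £3,935 + £6,600 = £10,535.

£10,535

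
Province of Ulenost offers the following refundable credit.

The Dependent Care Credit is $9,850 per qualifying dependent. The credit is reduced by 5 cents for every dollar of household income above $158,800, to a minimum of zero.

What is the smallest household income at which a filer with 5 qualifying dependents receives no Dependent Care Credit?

Full credit = 5 × $9,850 = $49,250.
The credit falls by 5% of each dollar above $158,800, so it reaches zero when the excess is $49,250 / 5% = $985,000: income = $158,800 + $985,000 = $1,143,800.

$1,143,800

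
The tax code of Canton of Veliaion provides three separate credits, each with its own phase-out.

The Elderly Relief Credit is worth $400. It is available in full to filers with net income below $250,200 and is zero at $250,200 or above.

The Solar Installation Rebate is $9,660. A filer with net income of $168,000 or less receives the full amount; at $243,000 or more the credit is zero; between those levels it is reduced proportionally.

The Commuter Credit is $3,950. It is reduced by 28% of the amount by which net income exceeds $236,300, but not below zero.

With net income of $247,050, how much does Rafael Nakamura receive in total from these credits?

Elderly Relief Credit: $247,050 is below the $250,200 cutoff, so the full $400 applies.
Solar Installation Rebate: $247,050 is at or above $243,000, so the credit is $0.
Commuter Credit: 28% of the $10,750 excess over $236,300 is $3,010; credit = $3,950 − $3,010 = $940.
Total: $400 + $0 + $940 = $1,340.

$1,340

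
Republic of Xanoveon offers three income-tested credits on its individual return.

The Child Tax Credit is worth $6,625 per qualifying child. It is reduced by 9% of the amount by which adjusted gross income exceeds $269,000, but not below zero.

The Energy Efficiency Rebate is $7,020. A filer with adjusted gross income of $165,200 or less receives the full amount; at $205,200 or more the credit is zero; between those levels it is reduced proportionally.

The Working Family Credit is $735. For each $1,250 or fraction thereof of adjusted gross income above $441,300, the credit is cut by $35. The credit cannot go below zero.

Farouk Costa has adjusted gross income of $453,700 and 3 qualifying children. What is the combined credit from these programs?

$3,637

Child Tax Credit: base = 3 × $6,625 = $19,875. 9% of the $184,700 excess over $269,000 is $16,623; credit = $19,875 − $16,623 = $3,252.
Energy Efficiency Rebate: $453,700 is at or above $205,200, so the credit is $0.
Working Family Credit: income exceeds $441,300 by $12,400, which is 10 full-or-partial $1,250 increments; reduction = 10 × $35 = $350, leaving $385.
Total: $3,252 + $0 + $385 = $3,637.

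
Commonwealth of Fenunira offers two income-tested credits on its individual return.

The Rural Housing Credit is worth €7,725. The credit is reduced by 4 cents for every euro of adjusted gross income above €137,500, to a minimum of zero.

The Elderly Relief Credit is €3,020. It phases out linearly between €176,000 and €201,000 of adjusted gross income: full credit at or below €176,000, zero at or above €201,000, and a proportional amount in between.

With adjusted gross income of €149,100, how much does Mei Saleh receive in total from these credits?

€10,281

Rural Housing Credit: 4% of the €11,600 excess over €137,500 is €464; credit = €7,725 − €464 = €7,261.
Elderly Relief Credit: €149,100 is at or below the €176,000 threshold, so the full €3,020 applies.
Total: €7,261 + €3,020 = €10,281.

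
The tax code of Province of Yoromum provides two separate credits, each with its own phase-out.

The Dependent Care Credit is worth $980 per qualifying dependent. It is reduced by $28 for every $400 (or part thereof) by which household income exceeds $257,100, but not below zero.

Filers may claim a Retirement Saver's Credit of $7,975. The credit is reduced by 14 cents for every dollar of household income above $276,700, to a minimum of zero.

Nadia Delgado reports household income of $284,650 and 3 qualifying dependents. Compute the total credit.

Dependent Care Credit: base = 3 × $980 = $2,940. income exceeds $257,100 by $27,550, which is 69 full-or-partial $400 increments; reduction = 69 × $28 = $1,932, leaving $1,008.
Retirement Saver's Credit: 14% of the $7,950 excess over $276,700 is $1,113; credit = $7,975 − $1,113 = $6,862.
Total: $1,008 + $6,862 = $7,870.

$7,870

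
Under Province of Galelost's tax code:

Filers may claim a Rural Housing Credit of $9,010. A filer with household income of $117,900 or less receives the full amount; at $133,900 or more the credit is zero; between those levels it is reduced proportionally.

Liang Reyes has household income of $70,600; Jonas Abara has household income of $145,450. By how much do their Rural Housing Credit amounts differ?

Liang ($70,600): Rural Housing Credit: $70,600 is at or below the $117,900 threshold, so the full $9,010 applies.
Jonas ($145,450): Rural Housing Credit: $145,450 is at or above $133,900, so the credit is $0.
Difference: |$9,010 − $0| = $9,010.

$9,010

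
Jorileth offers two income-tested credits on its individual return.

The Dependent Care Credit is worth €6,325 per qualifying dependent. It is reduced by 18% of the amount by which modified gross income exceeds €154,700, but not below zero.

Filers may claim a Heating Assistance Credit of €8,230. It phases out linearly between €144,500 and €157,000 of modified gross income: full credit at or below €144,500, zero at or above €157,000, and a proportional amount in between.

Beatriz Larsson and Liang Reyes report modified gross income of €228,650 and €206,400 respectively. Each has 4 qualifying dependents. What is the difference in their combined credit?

€4,005

Beatriz (€228,650): Dependent Care Credit: base = 4 × €6,325 = €25,300. 18% of the €73,950 excess over €154,700 is €13,311; credit = €25,300 − €13,311 = €11,989. Heating Assistance Credit: €228,650 is at or above €157,000, so the credit is €0. total €11,989 + €0 = €11,989
Liang (€206,400): Dependent Care Credit: base = 4 × €6,325 = €25,300. 18% of the €51,700 excess over €154,700 is €9,306; credit = €25,300 − €9,306 = €15,994. Heating Assistance Credit: €206,400 is at or above €157,000, so the credit is €0. total €15,994 + €0 = €15,994
Difference: |€11,989 − €15,994| = €4,005.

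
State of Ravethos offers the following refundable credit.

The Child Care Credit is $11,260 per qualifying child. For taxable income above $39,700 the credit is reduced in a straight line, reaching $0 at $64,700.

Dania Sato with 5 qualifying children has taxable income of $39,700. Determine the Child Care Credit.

Child Care Credit: base = 5 × $11,260 = $56,300. $39,700 is at or below the $39,700 threshold, so the full $56,300 applies.

$56,300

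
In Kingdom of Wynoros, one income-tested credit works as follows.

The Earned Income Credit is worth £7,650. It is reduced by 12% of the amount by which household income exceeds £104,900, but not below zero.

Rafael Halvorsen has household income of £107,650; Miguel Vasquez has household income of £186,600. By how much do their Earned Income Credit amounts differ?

£7,320

Rafael (£107,650): Earned Income Credit: 12% of the £2,750 excess over £104,900 is £330; credit = £7,650 − £330 = £7,320.
Miguel (£186,600): Earned Income Credit: 12% of the £81,700 excess over £104,900 is £9,804 ≥ base, so the credit is £0.
Difference: |£7,320 − £0| = £7,320.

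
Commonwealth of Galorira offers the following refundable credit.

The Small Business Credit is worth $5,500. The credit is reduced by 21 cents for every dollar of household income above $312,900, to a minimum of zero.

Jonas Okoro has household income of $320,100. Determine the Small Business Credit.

Small Business Credit: 21% of the $7,200 excess over $312,900 is $1,512; credit = $5,500 − $1,512 = $3,988.

$3,988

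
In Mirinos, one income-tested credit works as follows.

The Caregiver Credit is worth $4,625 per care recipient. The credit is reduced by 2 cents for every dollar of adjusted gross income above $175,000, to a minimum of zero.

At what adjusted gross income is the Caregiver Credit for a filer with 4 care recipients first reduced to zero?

Full credit = 4 × $4,625 = $18,500.
The credit falls by 2% of each dollar above $175,000, so it reaches zero when the excess is $18,500 / 2% = $925,000: income = $175,000 + $925,000 = $1,100,000.

$1,100,000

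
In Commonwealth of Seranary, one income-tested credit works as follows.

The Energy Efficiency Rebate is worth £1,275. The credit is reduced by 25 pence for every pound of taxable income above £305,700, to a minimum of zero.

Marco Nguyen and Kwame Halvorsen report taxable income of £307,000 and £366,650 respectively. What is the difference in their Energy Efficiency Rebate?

Marco (£307,000): Energy Efficiency Rebate: 25% of the £1,300 excess over £305,700 is £325; credit = £1,275 − £325 = £950.
Kwame (£366,650): Energy Efficiency Rebate: 25% of the £60,950 excess over £305,700 is £15,237.50 ≥ base, so the credit is £0.
Difference: |£950 − £0| = £950.

£950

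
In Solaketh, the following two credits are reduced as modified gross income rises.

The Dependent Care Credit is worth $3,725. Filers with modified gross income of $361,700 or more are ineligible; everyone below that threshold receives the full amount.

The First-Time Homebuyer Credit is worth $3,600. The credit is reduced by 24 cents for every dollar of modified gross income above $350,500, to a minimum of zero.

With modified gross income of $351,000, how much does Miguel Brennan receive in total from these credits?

Dependent Care Credit: $351,000 is below the $361,700 cutoff, so the full $3,725 applies.
First-Time Homebuyer Credit: 24% of the $500 excess over $350,500 is $120; credit = $3,600 − $120 = $3,480.
Total: $3,725 + $3,480 = $7,205.

$7,205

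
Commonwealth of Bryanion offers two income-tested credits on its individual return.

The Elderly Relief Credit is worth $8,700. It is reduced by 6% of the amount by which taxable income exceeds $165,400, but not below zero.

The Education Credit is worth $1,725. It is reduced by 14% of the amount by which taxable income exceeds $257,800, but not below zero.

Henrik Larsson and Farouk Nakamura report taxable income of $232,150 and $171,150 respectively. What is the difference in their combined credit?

Henrik ($232,150): Elderly Relief Credit: 6% of the $66,750 excess over $165,400 is $4,005; credit = $8,700 − $4,005 = $4,695. Education Credit: $232,150 is at or below the $257,800 threshold, so the full $1,725 applies. total $4,695 + $1,725 = $6,420
Farouk ($171,150): Elderly Relief Credit: 6% of the $5,750 excess over $165,400 is $345; credit = $8,700 − $345 = $8,355. Education Credit: $171,150 is at or below the $257,800 threshold, so the full $1,725 applies. total $8,355 + $1,725 = $10,080
Difference: |$6,420 − $10,080| = $3,660.

$3,660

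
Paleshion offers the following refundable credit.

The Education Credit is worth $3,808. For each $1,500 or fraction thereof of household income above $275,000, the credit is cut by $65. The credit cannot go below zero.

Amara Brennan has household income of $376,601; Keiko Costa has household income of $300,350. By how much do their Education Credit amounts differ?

$2,703

Amara ($376,601): Education Credit: income exceeds $275,000 by $101,601 → 68 increments × $65 = $4,420 ≥ base, so the credit is $0.
Keiko ($300,350): Education Credit: income exceeds $275,000 by $25,350, which is 17 full-or-partial $1,500 increments; reduction = 17 × $65 = $1,105, leaving $2,703.
Difference: |$0 − $2,703| = $2,703.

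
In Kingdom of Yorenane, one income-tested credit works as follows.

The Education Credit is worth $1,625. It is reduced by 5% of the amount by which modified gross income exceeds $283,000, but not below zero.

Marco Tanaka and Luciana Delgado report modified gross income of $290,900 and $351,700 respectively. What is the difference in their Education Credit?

Marco ($290,900): Education Credit: 5% of the $7,900 excess over $283,000 is $395; credit = $1,625 − $395 = $1,230.
Luciana ($351,700): Education Credit: 5% of the $68,700 excess over $283,000 is $3,435 ≥ base, so the credit is $0.
Difference: |$1,230 − $0| = $1,230.

$1,230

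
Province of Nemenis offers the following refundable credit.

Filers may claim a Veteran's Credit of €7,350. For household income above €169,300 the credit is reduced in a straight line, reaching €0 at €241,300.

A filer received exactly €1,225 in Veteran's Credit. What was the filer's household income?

€1,225 is 1,225/7,350 of the full €7,350, so 6,125/7,350 of the €72,000 range has been used: income = €169,300 + €72,000 × 6,125/7,350 = €229,300.

€229,300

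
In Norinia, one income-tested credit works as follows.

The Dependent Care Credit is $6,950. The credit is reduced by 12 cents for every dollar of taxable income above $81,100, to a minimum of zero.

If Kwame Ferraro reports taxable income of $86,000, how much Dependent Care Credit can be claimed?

Dependent Care Credit: 12% of the $4,900 excess over $81,100 is $588; credit = $6,950 − $588 = $6,362.

$6,362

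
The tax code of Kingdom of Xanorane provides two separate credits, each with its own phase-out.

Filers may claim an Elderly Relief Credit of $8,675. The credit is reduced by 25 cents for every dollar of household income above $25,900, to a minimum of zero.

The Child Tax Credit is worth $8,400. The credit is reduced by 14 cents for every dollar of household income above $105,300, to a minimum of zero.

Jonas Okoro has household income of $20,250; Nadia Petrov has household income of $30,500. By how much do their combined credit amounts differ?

Jonas ($20,250): Elderly Relief Credit: $20,250 is at or below the $25,900 threshold, so the full $8,675 applies. Child Tax Credit: $20,250 is at or below the $105,300 threshold, so the full $8,400 applies. total $8,675 + $8,400 = $17,075
Nadia ($30,500): Elderly Relief Credit: 25% of the $4,600 excess over $25,900 is $1,150; credit = $8,675 − $1,150 = $7,525. Child Tax Credit: $30,500 is at or below the $105,300 threshold, so the full $8,400 applies. total $7,525 + $8,400 = $15,925
Difference: |$17,075 − $15,925| = $1,150.

$1,150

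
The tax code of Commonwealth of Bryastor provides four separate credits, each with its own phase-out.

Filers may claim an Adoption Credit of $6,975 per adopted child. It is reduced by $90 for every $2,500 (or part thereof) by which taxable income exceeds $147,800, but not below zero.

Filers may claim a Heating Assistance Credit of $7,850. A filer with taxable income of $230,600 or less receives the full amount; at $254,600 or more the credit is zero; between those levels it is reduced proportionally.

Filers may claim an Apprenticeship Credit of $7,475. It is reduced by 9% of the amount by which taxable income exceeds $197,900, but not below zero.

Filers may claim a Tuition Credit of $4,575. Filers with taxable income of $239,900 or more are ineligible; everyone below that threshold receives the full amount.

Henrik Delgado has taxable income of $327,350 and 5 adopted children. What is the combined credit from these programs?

$28,395

Adoption Credit: base = 5 × $6,975 = $34,875. income exceeds $147,800 by $179,550, which is 72 full-or-partial $2,500 increments; reduction = 72 × $90 = $6,480, leaving $28,395.
Heating Assistance Credit: $327,350 is at or above $254,600, so the credit is $0.
Apprenticeship Credit: 9% of the $129,450 excess over $197,900 is $11,650.50 ≥ base, so the credit is $0.
Tuition Credit: $327,350 meets or exceeds the $239,900 cutoff, so the credit is $0.
Total: $28,395 + $0 + $0 + $0 = $28,395.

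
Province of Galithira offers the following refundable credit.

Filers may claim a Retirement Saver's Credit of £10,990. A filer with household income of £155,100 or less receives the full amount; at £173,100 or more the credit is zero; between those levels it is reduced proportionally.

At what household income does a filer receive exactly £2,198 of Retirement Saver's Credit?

£2,198 is 2,198/10,990 of the full £10,990, so 8,792/10,990 of the £18,000 range has been used: income = £155,100 + £18,000 × 8,792/10,990 = £169,500.

£169,500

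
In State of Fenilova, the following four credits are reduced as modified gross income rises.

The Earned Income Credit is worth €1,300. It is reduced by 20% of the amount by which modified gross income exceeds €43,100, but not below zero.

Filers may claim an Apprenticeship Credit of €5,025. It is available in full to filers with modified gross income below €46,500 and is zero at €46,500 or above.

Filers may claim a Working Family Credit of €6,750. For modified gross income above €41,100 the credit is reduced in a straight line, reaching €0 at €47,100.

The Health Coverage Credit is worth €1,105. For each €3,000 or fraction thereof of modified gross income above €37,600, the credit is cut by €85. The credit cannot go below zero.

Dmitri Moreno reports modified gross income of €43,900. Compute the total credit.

€10,615

Earned Income Credit: 20% of the €800 excess over €43,100 is €160; credit = €1,300 − €160 = €1,140.
Apprenticeship Credit: €43,900 is below the €46,500 cutoff, so the full €5,025 applies.
Working Family Credit: €43,900 is €2,800 into a €6,000 phase-out range, leaving 3,200/6,000 of the credit: €6,750 × 3,200/6,000 = €3,600.
Health Coverage Credit: income exceeds €37,600 by €6,300, which is 3 full-or-partial €3,000 increments; reduction = 3 × €85 = €255, leaving €850.
Total: €1,140 + €5,025 + €3,600 + €850 = €10,615.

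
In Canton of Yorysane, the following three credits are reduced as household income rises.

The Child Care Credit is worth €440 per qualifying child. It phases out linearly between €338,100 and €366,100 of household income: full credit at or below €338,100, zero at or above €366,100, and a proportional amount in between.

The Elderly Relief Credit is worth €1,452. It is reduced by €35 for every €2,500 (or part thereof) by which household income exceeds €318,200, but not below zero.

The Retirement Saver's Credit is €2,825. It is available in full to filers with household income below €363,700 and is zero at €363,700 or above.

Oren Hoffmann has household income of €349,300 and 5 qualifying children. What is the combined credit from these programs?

Child Care Credit: base = 5 × €440 = €2,200. €349,300 is €11,200 into a €28,000 phase-out range, leaving 16,800/28,000 of the credit: €2,200 × 16,800/28,000 = €1,320.
Elderly Relief Credit: income exceeds €318,200 by €31,100, which is 13 full-or-partial €2,500 increments; reduction = 13 × €35 = €455, leaving €997.
Retirement Saver's Credit: €349,300 is below the €363,700 cutoff, so the full €2,825 applies.
Total: €1,320 + €997 + €2,825 = €5,142.

€5,142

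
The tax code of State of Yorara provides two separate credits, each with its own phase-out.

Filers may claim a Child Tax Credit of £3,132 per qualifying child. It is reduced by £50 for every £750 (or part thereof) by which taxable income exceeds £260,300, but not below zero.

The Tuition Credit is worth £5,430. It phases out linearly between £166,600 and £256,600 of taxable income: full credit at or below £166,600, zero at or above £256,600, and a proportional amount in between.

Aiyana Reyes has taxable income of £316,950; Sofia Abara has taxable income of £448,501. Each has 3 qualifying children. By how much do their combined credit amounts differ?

£5,596

Aiyana (£316,950): Child Tax Credit: base = 3 × £3,132 = £9,396. income exceeds £260,300 by £56,650, which is 76 full-or-partial £750 increments; reduction = 76 × £50 = £3,800, leaving £5,596. Tuition Credit: £316,950 is at or above £256,600, so the credit is £0. total £5,596 + £0 = £5,596
Sofia (£448,501): Child Tax Credit: base = 3 × £3,132 = £9,396. income exceeds £260,300 by £188,201 → 251 increments × £50 = £12,550 ≥ base, so the credit is £0. Tuition Credit: £448,501 is at or above £256,600, so the credit is £0. total £0 + £0 = £0
Difference: |£5,596 − £0| = £5,596.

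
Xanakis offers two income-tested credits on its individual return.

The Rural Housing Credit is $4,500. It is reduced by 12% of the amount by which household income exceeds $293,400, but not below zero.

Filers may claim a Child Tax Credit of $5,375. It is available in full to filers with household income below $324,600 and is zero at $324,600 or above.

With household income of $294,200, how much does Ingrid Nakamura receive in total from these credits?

Rural Housing Credit: 12% of the $800 excess over $293,400 is $96; credit = $4,500 − $96 = $4,404.
Child Tax Credit: $294,200 is below the $324,600 cutoff, so the full $5,375 applies.
Total: $4,404 + $5,375 = $9,779.

$9,779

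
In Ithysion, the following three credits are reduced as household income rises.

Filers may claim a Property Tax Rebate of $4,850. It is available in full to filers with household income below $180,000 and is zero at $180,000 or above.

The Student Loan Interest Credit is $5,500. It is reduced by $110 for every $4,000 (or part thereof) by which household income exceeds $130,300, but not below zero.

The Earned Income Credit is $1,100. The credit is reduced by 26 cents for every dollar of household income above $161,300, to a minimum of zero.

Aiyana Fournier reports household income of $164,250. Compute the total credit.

$9,693

Property Tax Rebate: $164,250 is below the $180,000 cutoff, so the full $4,850 applies.
Student Loan Interest Credit: income exceeds $130,300 by $33,950, which is 9 full-or-partial $4,000 increments; reduction = 9 × $110 = $990, leaving $4,510.
Earned Income Credit: 26% of the $2,950 excess over $161,300 is $767; credit = $1,100 − $767 = $333.
Total: $4,850 + $4,510 + $333 = $9,693.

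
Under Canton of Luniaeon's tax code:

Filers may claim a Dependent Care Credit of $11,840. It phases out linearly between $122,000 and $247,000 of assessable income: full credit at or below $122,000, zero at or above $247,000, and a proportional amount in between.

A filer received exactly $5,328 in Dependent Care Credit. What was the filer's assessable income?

$190,750

$5,328 is 5,328/11,840 of the full $11,840, so 6,512/11,840 of the $125,000 range has been used: income = $122,000 + $125,000 × 6,512/11,840 = $190,750.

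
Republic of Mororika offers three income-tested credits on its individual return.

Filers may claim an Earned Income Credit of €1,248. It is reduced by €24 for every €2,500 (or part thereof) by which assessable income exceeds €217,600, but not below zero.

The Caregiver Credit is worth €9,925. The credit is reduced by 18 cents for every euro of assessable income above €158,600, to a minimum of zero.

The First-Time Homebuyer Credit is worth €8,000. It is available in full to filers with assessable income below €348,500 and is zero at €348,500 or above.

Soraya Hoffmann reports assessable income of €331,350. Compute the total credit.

Earned Income Credit: income exceeds €217,600 by €113,750, which is 46 full-or-partial €2,500 increments; reduction = 46 × €24 = €1,104, leaving €144.
Caregiver Credit: 18% of the €172,750 excess over €158,600 is €31,095 ≥ base, so the credit is €0.
First-Time Homebuyer Credit: €331,350 is below the €348,500 cutoff, so the full €8,000 applies.
Total: €144 + €0 + €8,000 = €8,144.

€8,144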